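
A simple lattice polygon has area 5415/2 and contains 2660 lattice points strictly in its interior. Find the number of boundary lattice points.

Pick's theorem gives A = I + B/2 − 1, so B = 2(A − I + 1) = 2(5415/2 − 2660 + 1) = 97.

97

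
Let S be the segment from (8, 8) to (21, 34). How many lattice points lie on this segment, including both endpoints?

14

The number of lattice points on a segment between lattice points is gcd(|Δx|,|Δy|) + 1 = gcd(13,26) + 1 = 13 + 1 = 14.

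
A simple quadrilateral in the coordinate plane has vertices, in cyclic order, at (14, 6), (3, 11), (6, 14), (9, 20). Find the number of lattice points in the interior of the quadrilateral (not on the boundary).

The shoelace formula gives twice the area as |(14·11 − 3·6) + (3·14 − 6·11) + (6·20 − 9·14) + (9·6 − 14·20)| = 120, so the area is 60.
The number of boundary lattice points is Σ gcd(|Δx|,|Δy|) = gcd(11,5) + gcd(3,3) + gcd(3,6) + gcd(5,14) = 1+3+3+1 = 8.
Pick's theorem gives I = A − B/2 + 1 = 60 − 8/2 + 1 = 57.

57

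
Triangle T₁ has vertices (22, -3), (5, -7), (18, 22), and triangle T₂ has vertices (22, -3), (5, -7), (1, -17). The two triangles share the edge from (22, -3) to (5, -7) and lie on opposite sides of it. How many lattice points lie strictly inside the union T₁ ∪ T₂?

The union is the simple quadrilateral with vertices (22, -3), (18, 22), (5, -7), (1, -17) in order.
By the shoelace formula, twice the signed area is |(22·22 − 18·(-3)) + (18·(-7) − 5·22) + (5·(-17) − 1·(-7)) + (1·(-3) − 22·(-17))| = 595, so the area is 595/2.
Summing gcd(|Δx|,|Δy|) over the edges gives the boundary count: gcd(4,25) + gcd(13,29) + gcd(4,10) + gcd(21,14) = 1+1+2+7 = 11.
By Pick's theorem I = A − B/2 + 1 = 595/2 − 11/2 + 1 = 293.

293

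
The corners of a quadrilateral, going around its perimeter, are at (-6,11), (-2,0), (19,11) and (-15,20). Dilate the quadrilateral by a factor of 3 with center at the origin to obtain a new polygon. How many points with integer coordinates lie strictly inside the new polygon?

2233

Using the shoelace formula, 2A = |[(-6)·0 − (-2)·11] + [(-2)·11 − 19·0] + [19·20 − (-15)·11] + [(-15)·11 − (-6)·20]| = 500, so the area is 250.
The number of boundary lattice points is Σ gcd(|Δx|,|Δy|) = gcd(4,11) + gcd(21,11) + gcd(34,9) + gcd(9,9) = 1+1+1+9 = 12.
Scaling by 3 multiplies the area by 3² = 9 (so the new area is 2250) and multiplies the boundary lattice-point count by 3, giving 36.
By Pick's theorem, the interior count of the dilated polygon is 2250 − 36/2 + 1 = 2233.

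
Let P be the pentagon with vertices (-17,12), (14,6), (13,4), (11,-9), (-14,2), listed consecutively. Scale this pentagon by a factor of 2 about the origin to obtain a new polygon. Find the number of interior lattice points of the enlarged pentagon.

The shoelace formula gives twice the area as |[(-17)·6 − 14·12] + [14·4 − 13·6] + [13·(-9) − 11·4] + [11·2 − (-14)·(-9)] + [(-14)·12 − (-17)·2]| = 691, so the area is 691/2.
The number of boundary lattice points is Σ gcd(|Δx|,|Δy|) = gcd(31,6) + gcd(1,2) + gcd(2,13) + gcd(25,11) + gcd(3,10) = 1+1+1+1+1 = 5.
Scaling by 2 multiplies the area by 2² = 4 (so the new area is 1382) and multiplies the boundary lattice-point count by 2, giving 10.
By Pick's theorem, the interior count of the dilated polygon is 1382 − 10/2 + 1 = 1378.

1378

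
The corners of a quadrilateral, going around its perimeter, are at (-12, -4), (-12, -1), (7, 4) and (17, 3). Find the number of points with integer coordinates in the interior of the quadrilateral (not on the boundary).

Using the shoelace formula, 2A = |((-12)·(-1) − (-12)·(-4)) + ((-12)·4 − 7·(-1)) + (7·3 − 17·4) + (17·(-4) − (-12)·3)| = 156, so the area is 78.
Summing gcd(|Δx|,|Δy|) over the edges gives the boundary count: gcd(0,3) + gcd(19,5) + gcd(10,1) + gcd(29,7) = 3+1+1+1 = 6.
Pick's theorem gives I = A − B/2 + 1 = 78 − 6/2 + 1 = 76.

76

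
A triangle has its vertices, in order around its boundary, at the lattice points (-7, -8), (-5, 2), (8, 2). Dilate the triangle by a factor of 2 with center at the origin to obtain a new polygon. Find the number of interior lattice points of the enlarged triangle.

The shoelace formula gives twice the area as |[(-7)·2 − (-5)·(-8)] + [(-5)·2 − 8·2] + [8·(-8) − (-7)·2]| = 130, so the area is 65.
Summing gcd(|Δx|,|Δy|) over the edges gives the boundary count: gcd(2,10) + gcd(13,0) + gcd(15,10) = 2+13+5 = 20.
Scaling by 2 multiplies the area by 2² = 4 (so the new area is 260) and multiplies the boundary lattice-point count by 2, giving 40.
By Pick's theorem, the interior count of the dilated polygon is 260 − 40/2 + 1 = 241.

241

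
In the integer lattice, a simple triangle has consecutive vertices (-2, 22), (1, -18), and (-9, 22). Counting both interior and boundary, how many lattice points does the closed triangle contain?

150

Using the shoelace formula, 2A = |((-2)·(-18) − 1·22) + (1·22 − (-9)·(-18)) + ((-9)·22 − (-2)·22)| = 280, so the area is 140.
Along each edge there are gcd(|Δx|,|Δy|)+1 lattice points, so counting each shared vertex once the boundary has gcd(3,40) + gcd(10,40) + gcd(7,0) = 1+10+7 = 18.
Pick's theorem gives I = A − B/2 + 1 = 140 − 18/2 + 1 = 132, so the closed region contains I + B = 132 + 18 = 150 lattice points.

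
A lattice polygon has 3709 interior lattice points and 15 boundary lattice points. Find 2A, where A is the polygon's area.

7431

By Pick's theorem, A = I + B/2 − 1 = 3709 + 15/2 − 1 = 7431/2.
Hence 2A = 7431.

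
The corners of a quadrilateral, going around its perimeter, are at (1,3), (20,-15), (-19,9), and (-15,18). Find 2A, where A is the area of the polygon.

450

By the shoelace formula, twice the signed area is |(1·(-15) − 20·3) + (20·9 − (-19)·(-15)) + ((-19)·18 − (-15)·9) + ((-15)·3 − 1·18)| = 450, so the area is 225.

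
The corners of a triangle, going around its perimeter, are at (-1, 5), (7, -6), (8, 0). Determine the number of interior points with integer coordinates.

29

Using the shoelace formula, 2A = |[(-1)·(-6) − 7·5] + [7·0 − 8·(-6)] + [8·5 − (-1)·0]| = 59, so the area is 29.5.
Along each edge there are gcd(|Δx|,|Δy|)+1 lattice points, so counting each shared vertex once the boundary has gcd(8,11) + gcd(1,6) + gcd(9,5) = 1+1+1 = 3.
Pick's theorem gives I = A − B/2 + 1 = 29.5 − 3/2 + 1 = 29.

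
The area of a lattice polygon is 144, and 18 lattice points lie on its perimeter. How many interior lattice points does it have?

136

Pick's theorem A = I + B/2 − 1 rearranges to I = A − B/2 + 1 = 144 − 18/2 + 1 = 136.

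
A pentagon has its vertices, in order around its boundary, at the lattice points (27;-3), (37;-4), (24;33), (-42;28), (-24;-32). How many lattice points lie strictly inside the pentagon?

3161

Using the shoelace formula, 2A = |[27·(-4) − 37·(-3)] + [37·33 − 24·(-4)] + [24·28 − (-42)·33] + [(-42)·(-32) − (-24)·28] + [(-24)·(-3) − 27·(-32)]| = 6330, so the area is 3165.
Summing gcd(|Δx|,|Δy|) over the edges gives the boundary count: gcd(10,1) + gcd(13,37) + gcd(66,5) + gcd(18,60) + gcd(51,29) = 1+1+1+6+1 = 10.
Pick's theorem gives I = A − B/2 + 1 = 3165 − 10/2 + 1 = 3161.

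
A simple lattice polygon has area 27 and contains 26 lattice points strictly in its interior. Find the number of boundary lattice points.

4

Pick's theorem gives A = I + B/2 − 1, so B = 2(A − I + 1) = 2(27 − 26 + 1) = 4.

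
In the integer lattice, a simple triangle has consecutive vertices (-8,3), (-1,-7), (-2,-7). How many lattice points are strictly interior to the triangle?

4

The shoelace formula gives twice the area as |[(-8)·(-7) − (-1)·3] + [(-1)·(-7) − (-2)·(-7)] + [(-2)·3 − (-8)·(-7)]| = 10, so the area is 5.
The number of boundary lattice points is Σ gcd(|Δx|,|Δy|) = gcd(7,10) + gcd(1,0) + gcd(6,10) = 1+1+2 = 4.
By Pick's theorem A = I + B/2 − 1, so I = 5 − 4/2 + 1 = 4.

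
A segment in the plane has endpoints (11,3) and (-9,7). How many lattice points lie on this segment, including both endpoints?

The number of lattice points on a segment between lattice points is gcd(|Δx|,|Δy|) + 1 = gcd(20,4) + 1 = 4 + 1 = 5.

5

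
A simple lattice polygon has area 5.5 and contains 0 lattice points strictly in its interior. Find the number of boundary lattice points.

13

Pick's theorem gives A = I + B/2 − 1, so B = 2(A − I + 1) = 2(5.5 − 0 + 1) = 13.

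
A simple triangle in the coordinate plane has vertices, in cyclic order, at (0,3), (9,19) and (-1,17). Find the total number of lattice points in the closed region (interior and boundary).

74

Using the shoelace formula, 2A = |[0·19 − 9·3] + [9·17 − (-1)·19] + [(-1)·3 − 0·17]| = 142, so the area is 71.
Summing gcd(|Δx|,|Δy|) over the edges gives the boundary count: gcd(9,16) + gcd(10,2) + gcd(1,14) = 1+2+1 = 4.
Pick's theorem gives I = A − B/2 + 1 = 71 − 4/2 + 1 = 70, so the closed region contains I + B = 70 + 4 = 74 lattice points.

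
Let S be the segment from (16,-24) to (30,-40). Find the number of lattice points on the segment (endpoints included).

3

The number of lattice points on a segment between lattice points is gcd(|Δx|,|Δy|) + 1 = gcd(14,16) + 1 = 2 + 1 = 3.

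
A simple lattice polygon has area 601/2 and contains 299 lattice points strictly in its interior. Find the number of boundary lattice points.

5

Pick's theorem gives A = I + B/2 − 1, so B = 2(A − I + 1) = 2(601/2 − 299 + 1) = 5.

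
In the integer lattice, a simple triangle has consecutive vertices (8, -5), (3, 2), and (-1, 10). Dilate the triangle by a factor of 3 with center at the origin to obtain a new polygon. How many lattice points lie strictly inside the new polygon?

43

The shoelace formula gives twice the area as |(8·2 − 3·(-5)) + (3·10 − (-1)·2) + ((-1)·(-5) − 8·10)| = 12, so the area is 6.
The number of boundary lattice points is Σ gcd(|Δx|,|Δy|) = gcd(5,7) + gcd(4,8) + gcd(9,15) = 1+4+3 = 8.
Scaling by 3 multiplies the area by 3² = 9 (so the new area is 54) and multiplies the boundary lattice-point count by 3, giving 24.
By Pick's theorem, the interior count of the dilated polygon is 54 − 24/2 + 1 = 43.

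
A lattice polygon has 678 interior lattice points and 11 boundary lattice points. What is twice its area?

By Pick's theorem, A = I + B/2 − 1 = 678 + 11/2 − 1 = 1365/2.
Hence 2A = 1365.

1365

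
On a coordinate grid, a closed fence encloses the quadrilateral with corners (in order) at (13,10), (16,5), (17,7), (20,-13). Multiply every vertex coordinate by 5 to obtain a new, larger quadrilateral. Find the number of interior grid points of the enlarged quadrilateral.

741

The shoelace formula gives twice the area as |[13·5 − 16·10] + [16·7 − 17·5] + [17·(-13) − 20·7] + [20·10 − 13·(-13)]| = 60, so the area is 30.
The number of boundary lattice points is Σ gcd(|Δx|,|Δy|) = gcd(3,5) + gcd(1,2) + gcd(3,20) + gcd(7,23) = 1+1+1+1 = 4.
Scaling by 5 multiplies the area by 5² = 25 (so the new area is 750) and multiplies the boundary lattice-point count by 5, giving 20.
By Pick's theorem, the interior count of the dilated polygon is 750 − 20/2 + 1 = 741.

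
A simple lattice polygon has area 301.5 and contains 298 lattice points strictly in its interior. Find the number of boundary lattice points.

Pick's theorem gives A = I + B/2 − 1, so B = 2(A − I + 1) = 2(301.5 − 298 + 1) = 9.

9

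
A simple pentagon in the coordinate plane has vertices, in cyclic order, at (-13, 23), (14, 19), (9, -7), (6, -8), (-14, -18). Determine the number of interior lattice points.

Using the shoelace formula, 2A = |((-13)·19 − 14·23) + (14·(-7) − 9·19) + (9·(-8) − 6·(-7)) + (6·(-18) − (-14)·(-8)) + ((-14)·23 − (-13)·(-18))| = 1644, so the area is 822.
Along each edge there are gcd(|Δx|,|Δy|)+1 lattice points, so counting each shared vertex once the boundary has gcd(27,4) + gcd(5,26) + gcd(3,1) + gcd(20,10) + gcd(1,41) = 1+1+1+10+1 = 14.
Pick's theorem gives I = A − B/2 + 1 = 822 − 14/2 + 1 = 816.

816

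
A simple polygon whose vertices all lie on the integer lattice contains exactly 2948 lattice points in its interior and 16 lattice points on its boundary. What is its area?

2955

Pick's theorem states A = I + B/2 − 1, so A = 2948 + 16/2 − 1 = 2955.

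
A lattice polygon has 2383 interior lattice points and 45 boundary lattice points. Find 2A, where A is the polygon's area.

Pick's theorem states A = I + B/2 − 1, so A = 2383 + 45/2 − 1 = 4809/2.
Hence 2A = 4809.

4809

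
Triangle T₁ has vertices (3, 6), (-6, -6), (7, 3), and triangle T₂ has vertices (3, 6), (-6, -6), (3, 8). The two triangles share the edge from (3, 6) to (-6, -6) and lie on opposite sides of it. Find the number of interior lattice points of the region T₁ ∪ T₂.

45

The union is the simple quadrilateral with vertices (3, 6), (7, 3), (-6, -6), (3, 8) in order.
Using the shoelace formula, 2A = |[3·3 − 7·6] + [7·(-6) − (-6)·3] + [(-6)·8 − 3·(-6)] + [3·6 − 3·8]| = 93, so the area is 93/2.
The number of boundary lattice points is Σ gcd(|Δx|,|Δy|) = gcd(4,3) + gcd(13,9) + gcd(9,14) + gcd(0,2) = 1+1+1+2 = 5.
By Pick's theorem I = A − B/2 + 1 = 93/2 − 5/2 + 1 = 45.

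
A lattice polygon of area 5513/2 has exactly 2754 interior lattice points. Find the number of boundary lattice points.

Pick's theorem gives A = I + B/2 − 1, so B = 2(A − I + 1) = 2(5513/2 − 2754 + 1) = 7.

7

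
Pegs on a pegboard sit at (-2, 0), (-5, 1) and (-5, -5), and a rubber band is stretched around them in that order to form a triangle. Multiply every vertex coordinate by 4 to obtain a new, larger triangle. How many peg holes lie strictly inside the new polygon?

129

By the shoelace formula, twice the signed area is |[(-2)·1 − (-5)·0] + [(-5)·(-5) − (-5)·1] + [(-5)·0 − (-2)·(-5)]| = 18, so the area is 9.
The number of boundary lattice points is Σ gcd(|Δx|,|Δy|) = gcd(3,1) + gcd(0,6) + gcd(3,5) = 1+6+1 = 8.
Scaling by 4 multiplies the area by 4² = 16 (so the new area is 144) and multiplies the boundary lattice-point count by 4, giving 32.
By Pick's theorem, the interior count of the dilated polygon is 144 − 32/2 + 1 = 129.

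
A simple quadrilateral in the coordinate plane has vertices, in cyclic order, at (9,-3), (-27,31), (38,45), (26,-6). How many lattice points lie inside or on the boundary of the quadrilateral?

1813

The shoelace formula gives twice the area as |(9·31 − (-27)·(-3)) + ((-27)·45 − 38·31) + (38·(-6) − 26·45) + (26·(-3) − 9·(-6))| = 3617, so the area is 1808.5.
Along each edge there are gcd(|Δx|,|Δy|)+1 lattice points, so counting each shared vertex once the boundary has gcd(36,34) + gcd(65,14) + gcd(12,51) + gcd(17,3) = 2+1+3+1 = 7.
Pick's theorem gives I = A − B/2 + 1 = 1808.5 − 7/2 + 1 = 1806, so the closed region contains I + B = 1806 + 7 = 1813 lattice points.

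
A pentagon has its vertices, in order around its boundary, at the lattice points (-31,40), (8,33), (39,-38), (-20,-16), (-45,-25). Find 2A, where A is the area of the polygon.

7113

The shoelace formula gives twice the area as |((-31)·33 − 8·40) + (8·(-38) − 39·33) + (39·(-16) − (-20)·(-38)) + ((-20)·(-25) − (-45)·(-16)) + ((-45)·40 − (-31)·(-25))| = 7113, so the area is 7113/2.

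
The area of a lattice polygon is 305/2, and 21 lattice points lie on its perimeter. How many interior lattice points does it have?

143

Pick's theorem A = I + B/2 − 1 rearranges to I = A − B/2 + 1 = 305/2 − 21/2 + 1 = 143.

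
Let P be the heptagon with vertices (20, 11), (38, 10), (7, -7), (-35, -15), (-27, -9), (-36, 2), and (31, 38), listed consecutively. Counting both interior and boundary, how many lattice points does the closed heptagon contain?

1616

Using the shoelace formula, 2A = |(20·10 − 38·11) + (38·(-7) − 7·10) + (7·(-15) − (-35)·(-7)) + ((-35)·(-9) − (-27)·(-15)) + ((-27)·2 − (-36)·(-9)) + ((-36)·38 − 31·2) + (31·11 − 20·38)| = 3221, so the area is 1610.5.
The number of boundary lattice points is Σ gcd(|Δx|,|Δy|) = gcd(18,1) + gcd(31,17) + gcd(42,8) + gcd(8,6) + gcd(9,11) + gcd(67,36) + gcd(11,27) = 1+1+2+2+1+1+1 = 9.
Pick's theorem gives I = A − B/2 + 1 = 1610.5 − 9/2 + 1 = 1607, so the closed region contains I + B = 1607 + 9 = 1616 lattice points.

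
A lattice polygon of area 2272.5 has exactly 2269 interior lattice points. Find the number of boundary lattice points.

9

Pick's theorem gives A = I + B/2 − 1, so B = 2(A − I + 1) = 2(2272.5 − 2269 + 1) = 9.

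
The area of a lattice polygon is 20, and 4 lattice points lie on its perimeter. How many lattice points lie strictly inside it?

19

From Pick's theorem, I = A − B/2 + 1 = 20 − 4/2 + 1 = 19.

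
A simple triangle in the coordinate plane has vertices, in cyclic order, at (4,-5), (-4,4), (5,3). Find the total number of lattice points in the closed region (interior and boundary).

39

Using the shoelace formula, 2A = |(4·4 − (-4)·(-5)) + ((-4)·3 − 5·4) + (5·(-5) − 4·3)| = 73, so the area is 73/2.
The number of boundary lattice points is Σ gcd(|Δx|,|Δy|) = gcd(8,9) + gcd(9,1) + gcd(1,8) = 1+1+1 = 3.
Pick's theorem gives I = A − B/2 + 1 = 73/2 − 3/2 + 1 = 36, so the closed region contains I + B = 36 + 3 = 39 lattice points.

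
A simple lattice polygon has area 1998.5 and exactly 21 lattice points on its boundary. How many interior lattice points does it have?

1989

From Pick's theorem, I = A − B/2 + 1 = 1998.5 − 21/2 + 1 = 1989.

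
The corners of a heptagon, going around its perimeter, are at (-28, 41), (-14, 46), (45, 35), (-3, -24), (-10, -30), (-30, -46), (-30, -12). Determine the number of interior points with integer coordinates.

Using the shoelace formula, 2A = |[(-28)·46 − (-14)·41] + [(-14)·35 − 45·46] + [45·(-24) − (-3)·35] + [(-3)·(-30) − (-10)·(-24)] + [(-10)·(-46) − (-30)·(-30)] + [(-30)·(-12) − (-30)·(-46)] + [(-30)·41 − (-28)·(-12)]| = 7425, so the area is 3712.5.
Summing gcd(|Δx|,|Δy|) over the edges gives the boundary count: gcd(14,5) + gcd(59,11) + gcd(48,59) + gcd(7,6) + gcd(20,16) + gcd(0,34) + gcd(2,53) = 1+1+1+1+4+34+1 = 43.
By Pick's theorem A = I + B/2 − 1, so I = 3712.5 − 43/2 + 1 = 3692.

3692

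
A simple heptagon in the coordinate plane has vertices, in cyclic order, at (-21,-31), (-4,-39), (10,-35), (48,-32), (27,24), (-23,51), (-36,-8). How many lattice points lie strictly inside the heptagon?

4743

By the shoelace formula, twice the signed area is |((-21)·(-39) − (-4)·(-31)) + ((-4)·(-35) − 10·(-39)) + (10·(-32) − 48·(-35)) + (48·24 − 27·(-32)) + (27·51 − (-23)·24) + ((-23)·(-8) − (-36)·51) + ((-36)·(-31) − (-21)·(-8))| = 9498, so the area is 4749.
Along each edge there are gcd(|Δx|,|Δy|)+1 lattice points, so counting each shared vertex once the boundary has gcd(17,8) + gcd(14,4) + gcd(38,3) + gcd(21,56) + gcd(50,27) + gcd(13,59) + gcd(15,23) = 1+2+1+7+1+1+1 = 14.
By Pick's theorem A = I + B/2 − 1, so I = 4749 − 14/2 + 1 = 4743.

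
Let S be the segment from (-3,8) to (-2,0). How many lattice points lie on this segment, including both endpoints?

The number of lattice points on a segment between lattice points is gcd(|Δx|,|Δy|) + 1 = gcd(1,8) + 1 = 1 + 1 = 2.

2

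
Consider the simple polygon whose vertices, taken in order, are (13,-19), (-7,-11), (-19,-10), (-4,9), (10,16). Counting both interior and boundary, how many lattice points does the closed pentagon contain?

The shoelace formula gives twice the area as |[13·(-11) − (-7)·(-19)] + [(-7)·(-10) − (-19)·(-11)] + [(-19)·9 − (-4)·(-10)] + [(-4)·16 − 10·9] + [10·(-19) − 13·16]| = 1178, so the area is 589.
Summing gcd(|Δx|,|Δy|) over the edges gives the boundary count: gcd(20,8) + gcd(12,1) + gcd(15,19) + gcd(14,7) + gcd(3,35) = 4+1+1+7+1 = 14.
Pick's theorem gives I = A − B/2 + 1 = 589 − 14/2 + 1 = 583, so the closed region contains I + B = 583 + 14 = 597 lattice points.

597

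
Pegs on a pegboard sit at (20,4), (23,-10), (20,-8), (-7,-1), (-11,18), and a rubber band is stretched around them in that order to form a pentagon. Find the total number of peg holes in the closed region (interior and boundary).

450

The shoelace formula gives twice the area as |(20·(-10) − 23·4) + (23·(-8) − 20·(-10)) + (20·(-1) − (-7)·(-8)) + ((-7)·18 − (-11)·(-1)) + ((-11)·4 − 20·18)| = 893, so the area is 446.5.
The number of boundary lattice points is Σ gcd(|Δx|,|Δy|) = gcd(3,14) + gcd(3,2) + gcd(27,7) + gcd(4,19) + gcd(31,14) = 1+1+1+1+1 = 5.
Pick's theorem gives I = A − B/2 + 1 = 446.5 − 5/2 + 1 = 445, so the closed region contains I + B = 445 + 5 = 450 lattice points.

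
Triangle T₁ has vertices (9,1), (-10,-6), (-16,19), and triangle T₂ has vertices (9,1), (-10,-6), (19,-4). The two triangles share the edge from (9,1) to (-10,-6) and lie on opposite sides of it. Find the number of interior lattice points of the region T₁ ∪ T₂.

338

The union is the simple quadrilateral with vertices (9,1), (-16,19), (-10,-6), (19,-4) in order.
By the shoelace formula, twice the signed area is |(9·19 − (-16)·1) + ((-16)·(-6) − (-10)·19) + ((-10)·(-4) − 19·(-6)) + (19·1 − 9·(-4))| = 682, so the area is 341.
Along each edge there are gcd(|Δx|,|Δy|)+1 lattice points, so counting each shared vertex once the boundary has gcd(25,18) + gcd(6,25) + gcd(29,2) + gcd(10,5) = 1+1+1+5 = 8.
By Pick's theorem I = A − B/2 + 1 = 341 − 8/2 + 1 = 338.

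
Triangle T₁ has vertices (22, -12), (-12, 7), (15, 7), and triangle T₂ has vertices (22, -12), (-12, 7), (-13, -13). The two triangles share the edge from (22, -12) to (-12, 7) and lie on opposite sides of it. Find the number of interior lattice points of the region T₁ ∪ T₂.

592

The union is the simple quadrilateral with vertices (22, -12), (15, 7), (-12, 7), (-13, -13) in order.
Using the shoelace formula, 2A = |[22·7 − 15·(-12)] + [15·7 − (-12)·7] + [(-12)·(-13) − (-13)·7] + [(-13)·(-12) − 22·(-13)]| = 1212, so the area is 606.
Summing gcd(|Δx|,|Δy|) over the edges gives the boundary count: gcd(7,19) + gcd(27,0) + gcd(1,20) + gcd(35,1) = 1+27+1+1 = 30.
By Pick's theorem I = A − B/2 + 1 = 606 − 30/2 + 1 = 592.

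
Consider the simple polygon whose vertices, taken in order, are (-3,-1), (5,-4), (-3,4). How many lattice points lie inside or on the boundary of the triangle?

Using the shoelace formula, 2A = |((-3)·(-4) − 5·(-1)) + (5·4 − (-3)·(-4)) + ((-3)·(-1) − (-3)·4)| = 40, so the area is 20.
Summing gcd(|Δx|,|Δy|) over the edges gives the boundary count: gcd(8,3) + gcd(8,8) + gcd(0,5) = 1+8+5 = 14.
Pick's theorem gives I = A − B/2 + 1 = 20 − 14/2 + 1 = 14, so the closed region contains I + B = 14 + 14 = 28 lattice points.

28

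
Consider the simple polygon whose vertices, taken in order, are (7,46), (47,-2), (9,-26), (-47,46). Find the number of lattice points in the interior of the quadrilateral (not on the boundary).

Using the shoelace formula, 2A = |[7·(-2) − 47·46] + [47·(-26) − 9·(-2)] + [9·46 − (-47)·(-26)] + [(-47)·46 − 7·46]| = 6672, so the area is 3336.
Summing gcd(|Δx|,|Δy|) over the edges gives the boundary count: gcd(40,48) + gcd(38,24) + gcd(56,72) + gcd(54,0) = 8+2+8+54 = 72.
Pick's theorem gives I = A − B/2 + 1 = 3336 − 72/2 + 1 = 3301.

3301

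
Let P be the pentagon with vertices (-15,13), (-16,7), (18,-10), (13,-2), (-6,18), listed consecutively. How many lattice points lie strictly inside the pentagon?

The shoelace formula gives twice the area as |[(-15)·7 − (-16)·13] + [(-16)·(-10) − 18·7] + [18·(-2) − 13·(-10)] + [13·18 − (-6)·(-2)] + [(-6)·13 − (-15)·18]| = 645, so the area is 645/2.
Along each edge there are gcd(|Δx|,|Δy|)+1 lattice points, so counting each shared vertex once the boundary has gcd(1,6) + gcd(34,17) + gcd(5,8) + gcd(19,20) + gcd(9,5) = 1+17+1+1+1 = 21.
Pick's theorem gives I = A − B/2 + 1 = 645/2 − 21/2 + 1 = 313.

313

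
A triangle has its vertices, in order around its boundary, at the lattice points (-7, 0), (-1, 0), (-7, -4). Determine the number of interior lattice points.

7

By the shoelace formula, twice the signed area is |((-7)·0 − (-1)·0) + ((-1)·(-4) − (-7)·0) + ((-7)·0 − (-7)·(-4))| = 24, so the area is 12.
The number of boundary lattice points is Σ gcd(|Δx|,|Δy|) = gcd(6,0) + gcd(6,4) + gcd(0,4) = 6+2+4 = 12.
By Pick's theorem A = I + B/2 − 1, so I = 12 − 12/2 + 1 = 7.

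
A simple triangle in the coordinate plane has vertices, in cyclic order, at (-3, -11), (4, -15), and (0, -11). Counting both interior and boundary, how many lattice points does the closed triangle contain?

Using the shoelace formula, 2A = |((-3)·(-15) − 4·(-11)) + (4·(-11) − 0·(-15)) + (0·(-11) − (-3)·(-11))| = 12, so the area is 6.
The number of boundary lattice points is Σ gcd(|Δx|,|Δy|) = gcd(7,4) + gcd(4,4) + gcd(3,0) = 1+4+3 = 8.
Pick's theorem gives I = A − B/2 + 1 = 6 − 8/2 + 1 = 3, so the closed region contains I + B = 3 + 8 = 11 lattice points.

11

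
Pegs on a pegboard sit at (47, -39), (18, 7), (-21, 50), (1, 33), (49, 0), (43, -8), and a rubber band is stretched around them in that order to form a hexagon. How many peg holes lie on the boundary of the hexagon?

9

Along each edge there are gcd(|Δx|,|Δy|)+1 lattice points, so counting each shared vertex once the boundary has gcd(29,46) + gcd(39,43) + gcd(22,17) + gcd(48,33) + gcd(6,8) + gcd(4,31) = 1+1+1+3+2+1 = 9.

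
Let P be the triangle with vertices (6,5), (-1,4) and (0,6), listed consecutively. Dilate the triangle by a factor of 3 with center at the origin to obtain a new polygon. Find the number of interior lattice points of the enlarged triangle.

Using the shoelace formula, 2A = |[6·4 − (-1)·5] + [(-1)·6 − 0·4] + [0·5 − 6·6]| = 13, so the area is 6.5.
Summing gcd(|Δx|,|Δy|) over the edges gives the boundary count: gcd(7,1) + gcd(1,2) + gcd(6,1) = 1+1+1 = 3.
Scaling by 3 multiplies the area by 3² = 9 (so the new area is 58.5) and multiplies the boundary lattice-point count by 3, giving 9.
By Pick's theorem, the interior count of the dilated polygon is 58.5 − 9/2 + 1 = 55.

55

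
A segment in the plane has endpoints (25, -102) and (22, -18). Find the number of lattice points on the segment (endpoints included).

4

The number of lattice points on a segment between lattice points is gcd(|Δx|,|Δy|) + 1 = gcd(3,84) + 1 = 3 + 1 = 4.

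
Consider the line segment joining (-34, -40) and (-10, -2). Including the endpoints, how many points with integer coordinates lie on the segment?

3

The number of lattice points on a segment between lattice points is gcd(|Δx|,|Δy|) + 1 = gcd(24,38) + 1 = 2 + 1 = 3.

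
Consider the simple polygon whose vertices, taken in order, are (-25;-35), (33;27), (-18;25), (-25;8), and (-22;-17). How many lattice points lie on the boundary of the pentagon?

Along each edge there are gcd(|Δx|,|Δy|)+1 lattice points, so counting each shared vertex once the boundary has gcd(58,62) + gcd(51,2) + gcd(7,17) + gcd(3,25) + gcd(3,18) = 2+1+1+1+3 = 8.

8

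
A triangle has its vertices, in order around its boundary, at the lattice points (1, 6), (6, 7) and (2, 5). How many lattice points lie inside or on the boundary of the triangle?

6

By the shoelace formula, twice the signed area is |(1·7 − 6·6) + (6·5 − 2·7) + (2·6 − 1·5)| = 6, so the area is 3.
The number of boundary lattice points is Σ gcd(|Δx|,|Δy|) = gcd(5,1) + gcd(4,2) + gcd(1,1) = 1+2+1 = 4.
Pick's theorem gives I = A − B/2 + 1 = 3 − 4/2 + 1 = 2, so the closed region contains I + B = 2 + 4 = 6 lattice points.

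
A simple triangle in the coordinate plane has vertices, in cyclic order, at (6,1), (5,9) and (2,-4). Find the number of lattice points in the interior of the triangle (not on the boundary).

The shoelace formula gives twice the area as |(6·9 − 5·1) + (5·(-4) − 2·9) + (2·1 − 6·(-4))| = 37, so the area is 37/2.
The number of boundary lattice points is Σ gcd(|Δx|,|Δy|) = gcd(1,8) + gcd(3,13) + gcd(4,5) = 1+1+1 = 3.
Pick's theorem gives I = A − B/2 + 1 = 37/2 − 3/2 + 1 = 18.

18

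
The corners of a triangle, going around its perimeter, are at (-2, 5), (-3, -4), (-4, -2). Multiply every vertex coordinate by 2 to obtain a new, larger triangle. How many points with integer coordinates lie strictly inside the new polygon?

20

By the shoelace formula, twice the signed area is |((-2)·(-4) − (-3)·5) + ((-3)·(-2) − (-4)·(-4)) + ((-4)·5 − (-2)·(-2))| = 11, so the area is 5.5.
Along each edge there are gcd(|Δx|,|Δy|)+1 lattice points, so counting each shared vertex once the boundary has gcd(1,9) + gcd(1,2) + gcd(2,7) = 1+1+1 = 3.
Scaling by 2 multiplies the area by 2² = 4 (so the new area is 22) and multiplies the boundary lattice-point count by 2, giving 6.
By Pick's theorem, the interior count of the dilated polygon is 22 − 6/2 + 1 = 20.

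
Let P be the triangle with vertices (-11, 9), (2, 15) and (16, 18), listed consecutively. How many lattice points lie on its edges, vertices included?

11

Summing gcd(|Δx|,|Δy|) over the edges gives the boundary count: gcd(13,6) + gcd(14,3) + gcd(27,9) = 1+1+9 = 11.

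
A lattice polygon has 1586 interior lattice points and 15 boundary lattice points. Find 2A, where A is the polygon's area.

By Pick's theorem, A = I + B/2 − 1 = 1586 + 15/2 − 1 = 3185/2.
Hence 2A = 3185.

3185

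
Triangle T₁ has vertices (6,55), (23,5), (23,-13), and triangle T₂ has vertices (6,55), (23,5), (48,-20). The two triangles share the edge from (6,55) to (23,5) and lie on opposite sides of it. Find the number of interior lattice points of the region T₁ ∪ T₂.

The union is the simple quadrilateral with vertices (6,55), (23,-13), (23,5), (48,-20) in order.
By the shoelace formula, twice the signed area is |(6·(-13) − 23·55) + (23·5 − 23·(-13)) + (23·(-20) − 48·5) + (48·55 − 6·(-20))| = 1131, so the area is 565.5.
Summing gcd(|Δx|,|Δy|) over the edges gives the boundary count: gcd(17,68) + gcd(0,18) + gcd(25,25) + gcd(42,75) = 17+18+25+3 = 63.
By Pick's theorem I = A − B/2 + 1 = 565.5 − 63/2 + 1 = 535.

535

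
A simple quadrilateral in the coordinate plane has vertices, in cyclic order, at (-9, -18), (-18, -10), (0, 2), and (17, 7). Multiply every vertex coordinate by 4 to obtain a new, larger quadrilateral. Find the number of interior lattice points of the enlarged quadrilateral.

4359

Using the shoelace formula, 2A = |((-9)·(-10) − (-18)·(-18)) + ((-18)·2 − 0·(-10)) + (0·7 − 17·2) + (17·(-18) − (-9)·7)| = 547, so the area is 547/2.
Summing gcd(|Δx|,|Δy|) over the edges gives the boundary count: gcd(9,8) + gcd(18,12) + gcd(17,5) + gcd(26,25) = 1+6+1+1 = 9.
Scaling by 4 multiplies the area by 4² = 16 (so the new area is 4376) and multiplies the boundary lattice-point count by 4, giving 36.
By Pick's theorem, the interior count of the dilated polygon is 4376 − 36/2 + 1 = 4359.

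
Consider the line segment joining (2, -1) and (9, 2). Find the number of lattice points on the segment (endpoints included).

The number of lattice points on a segment between lattice points is gcd(|Δx|,|Δy|) + 1 = gcd(7,3) + 1 = 1 + 1 = 2.

2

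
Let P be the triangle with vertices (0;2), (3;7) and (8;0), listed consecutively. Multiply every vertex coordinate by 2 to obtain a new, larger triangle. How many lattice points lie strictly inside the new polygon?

89

Using the shoelace formula, 2A = |[0·7 − 3·2] + [3·0 − 8·7] + [8·2 − 0·0]| = 46, so the area is 23.
Along each edge there are gcd(|Δx|,|Δy|)+1 lattice points, so counting each shared vertex once the boundary has gcd(3,5) + gcd(5,7) + gcd(8,2) = 1+1+2 = 4.
Scaling by 2 multiplies the area by 2² = 4 (so the new area is 92) and multiplies the boundary lattice-point count by 2, giving 8.
By Pick's theorem, the interior count of the dilated polygon is 92 − 8/2 + 1 = 89.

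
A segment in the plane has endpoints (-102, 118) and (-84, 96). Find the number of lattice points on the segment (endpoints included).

3

The number of lattice points on a segment between lattice points is gcd(|Δx|,|Δy|) + 1 = gcd(18,22) + 1 = 2 + 1 = 3.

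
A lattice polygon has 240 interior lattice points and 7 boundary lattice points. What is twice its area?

485

Pick's theorem states A = I + B/2 − 1, so A = 240 + 7/2 − 1 = 485/2.
Hence 2A = 485.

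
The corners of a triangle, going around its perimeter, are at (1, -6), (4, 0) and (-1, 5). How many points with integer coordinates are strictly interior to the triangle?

19

By the shoelace formula, twice the signed area is |(1·0 − 4·(-6)) + (4·5 − (-1)·0) + ((-1)·(-6) − 1·5)| = 45, so the area is 22.5.
Summing gcd(|Δx|,|Δy|) over the edges gives the boundary count: gcd(3,6) + gcd(5,5) + gcd(2,11) = 3+5+1 = 9.
Pick's theorem gives I = A − B/2 + 1 = 22.5 − 9/2 + 1 = 19.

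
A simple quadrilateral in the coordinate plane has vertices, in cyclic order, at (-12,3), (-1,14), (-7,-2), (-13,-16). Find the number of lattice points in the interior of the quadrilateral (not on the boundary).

By the shoelace formula, twice the signed area is |((-12)·14 − (-1)·3) + ((-1)·(-2) − (-7)·14) + ((-7)·(-16) − (-13)·(-2)) + ((-13)·3 − (-12)·(-16))| = 210, so the area is 105.
Summing gcd(|Δx|,|Δy|) over the edges gives the boundary count: gcd(11,11) + gcd(6,16) + gcd(6,14) + gcd(1,19) = 11+2+2+1 = 16.
By Pick's theorem A = I + B/2 − 1, so I = 105 − 16/2 + 1 = 98.

98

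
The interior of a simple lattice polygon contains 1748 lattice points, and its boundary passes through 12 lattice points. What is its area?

1753

By Pick's theorem, A = I + B/2 − 1 = 1748 + 12/2 − 1 = 1753.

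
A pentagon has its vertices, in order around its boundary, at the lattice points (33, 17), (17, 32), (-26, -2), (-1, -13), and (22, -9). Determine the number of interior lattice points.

1432

By the shoelace formula, twice the signed area is |[33·32 − 17·17] + [17·(-2) − (-26)·32] + [(-26)·(-13) − (-1)·(-2)] + [(-1)·(-9) − 22·(-13)] + [22·17 − 33·(-9)]| = 2867, so the area is 1433.5.
Along each edge there are gcd(|Δx|,|Δy|)+1 lattice points, so counting each shared vertex once the boundary has gcd(16,15) + gcd(43,34) + gcd(25,11) + gcd(23,4) + gcd(11,26) = 1+1+1+1+1 = 5.
Pick's theorem gives I = A − B/2 + 1 = 1433.5 − 5/2 + 1 = 1432.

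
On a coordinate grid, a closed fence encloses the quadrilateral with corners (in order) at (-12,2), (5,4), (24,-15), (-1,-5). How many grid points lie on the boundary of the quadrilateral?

26

Summing gcd(|Δx|,|Δy|) over the edges gives the boundary count: gcd(17,2) + gcd(19,19) + gcd(25,10) + gcd(11,7) = 1+19+5+1 = 26.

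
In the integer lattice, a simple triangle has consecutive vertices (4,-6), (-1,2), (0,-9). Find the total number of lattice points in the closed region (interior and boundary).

The shoelace formula gives twice the area as |(4·2 − (-1)·(-6)) + ((-1)·(-9) − 0·2) + (0·(-6) − 4·(-9))| = 47, so the area is 23.5.
Summing gcd(|Δx|,|Δy|) over the edges gives the boundary count: gcd(5,8) + gcd(1,11) + gcd(4,3) = 1+1+1 = 3.
Pick's theorem gives I = A − B/2 + 1 = 23.5 − 3/2 + 1 = 23, so the closed region contains I + B = 23 + 3 = 26 lattice points.

26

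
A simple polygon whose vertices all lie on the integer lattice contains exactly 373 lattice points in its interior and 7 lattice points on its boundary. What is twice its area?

751

Pick's theorem states A = I + B/2 − 1, so A = 373 + 7/2 − 1 = 751/2.
Hence 2A = 751.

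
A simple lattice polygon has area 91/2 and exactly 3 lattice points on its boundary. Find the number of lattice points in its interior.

45

Pick's theorem A = I + B/2 − 1 rearranges to I = A − B/2 + 1 = 91/2 − 3/2 + 1 = 45.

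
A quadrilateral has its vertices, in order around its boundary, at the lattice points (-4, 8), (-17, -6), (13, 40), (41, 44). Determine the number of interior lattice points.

496

Using the shoelace formula, 2A = |((-4)·(-6) − (-17)·8) + ((-17)·40 − 13·(-6)) + (13·44 − 41·40) + (41·8 − (-4)·44)| = 1006, so the area is 503.
The number of boundary lattice points is Σ gcd(|Δx|,|Δy|) = gcd(13,14) + gcd(30,46) + gcd(28,4) + gcd(45,36) = 1+2+4+9 = 16.
By Pick's theorem A = I + B/2 − 1, so I = 503 − 16/2 + 1 = 496.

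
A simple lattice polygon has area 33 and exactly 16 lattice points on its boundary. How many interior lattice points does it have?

26

Pick's theorem A = I + B/2 − 1 rearranges to I = A − B/2 + 1 = 33 − 16/2 + 1 = 26.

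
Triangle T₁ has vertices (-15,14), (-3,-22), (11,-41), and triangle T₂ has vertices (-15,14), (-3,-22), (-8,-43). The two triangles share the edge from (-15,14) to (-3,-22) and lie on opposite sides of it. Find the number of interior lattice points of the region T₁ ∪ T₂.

353

The union is the simple quadrilateral with vertices (-15,14), (11,-41), (-3,-22), (-8,-43) in order.
Using the shoelace formula, 2A = |[(-15)·(-41) − 11·14] + [11·(-22) − (-3)·(-41)] + [(-3)·(-43) − (-8)·(-22)] + [(-8)·14 − (-15)·(-43)]| = 708, so the area is 354.
The number of boundary lattice points is Σ gcd(|Δx|,|Δy|) = gcd(26,55) + gcd(14,19) + gcd(5,21) + gcd(7,57) = 1+1+1+1 = 4.
By Pick's theorem I = A − B/2 + 1 = 354 − 4/2 + 1 = 353.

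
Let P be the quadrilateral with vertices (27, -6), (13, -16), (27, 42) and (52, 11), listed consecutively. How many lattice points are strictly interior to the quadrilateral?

934

Using the shoelace formula, 2A = |[27·(-16) − 13·(-6)] + [13·42 − 27·(-16)] + [27·11 − 52·42] + [52·(-6) − 27·11]| = 1872, so the area is 936.
Along each edge there are gcd(|Δx|,|Δy|)+1 lattice points, so counting each shared vertex once the boundary has gcd(14,10) + gcd(14,58) + gcd(25,31) + gcd(25,17) = 2+2+1+1 = 6.
Pick's theorem gives I = A − B/2 + 1 = 936 − 6/2 + 1 = 934.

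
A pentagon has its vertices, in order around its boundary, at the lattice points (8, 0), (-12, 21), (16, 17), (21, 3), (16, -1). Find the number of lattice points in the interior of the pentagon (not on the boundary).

368

By the shoelace formula, twice the signed area is |[8·21 − (-12)·0] + [(-12)·17 − 16·21] + [16·3 − 21·17] + [21·(-1) − 16·3] + [16·0 − 8·(-1)]| = 742, so the area is 371.
Along each edge there are gcd(|Δx|,|Δy|)+1 lattice points, so counting each shared vertex once the boundary has gcd(20,21) + gcd(28,4) + gcd(5,14) + gcd(5,4) + gcd(8,1) = 1+4+1+1+1 = 8.
By Pick's theorem A = I + B/2 − 1, so I = 371 − 8/2 + 1 = 368.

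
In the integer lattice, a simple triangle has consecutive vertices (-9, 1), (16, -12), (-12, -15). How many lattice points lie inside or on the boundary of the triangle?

222

Using the shoelace formula, 2A = |((-9)·(-12) − 16·1) + (16·(-15) − (-12)·(-12)) + ((-12)·1 − (-9)·(-15))| = 439, so the area is 439/2.
Along each edge there are gcd(|Δx|,|Δy|)+1 lattice points, so counting each shared vertex once the boundary has gcd(25,13) + gcd(28,3) + gcd(3,16) = 1+1+1 = 3.
Pick's theorem gives I = A − B/2 + 1 = 439/2 − 3/2 + 1 = 219, so the closed region contains I + B = 219 + 3 = 222 lattice points.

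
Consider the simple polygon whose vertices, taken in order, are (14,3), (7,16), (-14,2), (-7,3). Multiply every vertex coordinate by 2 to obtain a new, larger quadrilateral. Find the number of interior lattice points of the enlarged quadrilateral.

671

By the shoelace formula, twice the signed area is |[14·16 − 7·3] + [7·2 − (-14)·16] + [(-14)·3 − (-7)·2] + [(-7)·3 − 14·3]| = 350, so the area is 175.
Summing gcd(|Δx|,|Δy|) over the edges gives the boundary count: gcd(7,13) + gcd(21,14) + gcd(7,1) + gcd(21,0) = 1+7+1+21 = 30.
Scaling by 2 multiplies the area by 2² = 4 (so the new area is 700) and multiplies the boundary lattice-point count by 2, giving 60.
By Pick's theorem, the interior count of the dilated polygon is 700 − 60/2 + 1 = 671.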